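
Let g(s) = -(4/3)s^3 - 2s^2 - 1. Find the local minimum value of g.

Critical points: g'(s) = -4s^2 - 4s vanishes at s = -1, 0.
Since g''(s) = -8s - 4, we get g''(-1) = 4 > 0 ⇒ local minimum; g''(0) = -4 < 0 ⇒ local maximum.
Thus g has its local minimum at s = -1, with value -5/3.

-5/3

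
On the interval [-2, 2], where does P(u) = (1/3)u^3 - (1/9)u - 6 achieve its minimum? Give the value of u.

-2

The derivative is u^2 - 1/9, which vanishes at u = -1/3 and u = 1/3.
Candidates: P(-2) = -76/9; P(-1/3) = -484/81; P(1/3) = -488/81; P(2) = -32/9.
Hence the absolute minimum is -76/9 at u = -2.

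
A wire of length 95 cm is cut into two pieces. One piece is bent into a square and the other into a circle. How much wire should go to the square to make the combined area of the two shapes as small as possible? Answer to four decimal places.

Let x be the length used for the square. Square side x/4; circle radius (95−x)/(2π).
A(x) = (x/4)² + π·((95−x)/(2π))² = x²/16 + (95−x)²/(4π) for 0 ≤ x ≤ 95. A'(x) = x/8 − (95−x)/(2π) = 0 gives x = 4·95/(π+4) ≈ 53.2094.
A'' = 1/8 + 1/(2π) > 0, so this gives the minimum combined area; x ≈ 53.2094 cm to the square.

53.2094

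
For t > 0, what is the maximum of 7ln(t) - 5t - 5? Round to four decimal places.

-9.6447

R'(t) = 7/t − 5 = 0 gives t = 7/5.
R''(t) = -7/t², which is negative for t > 0, so this is a local maximum.
R(7/5) = 7·ln(7/5) - 7 - 5 ≈ -9.6447.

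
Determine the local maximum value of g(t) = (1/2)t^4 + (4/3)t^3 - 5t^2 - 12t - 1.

g'(t) = 2t^3 + 4t^2 - 10t - 12 = 0 at t = -3, -1, 2.
Second-derivative test with g''(t) = 6t^2 + 8t - 10: g''(-3) = 20 > 0 ⇒ local minimum; g''(-1) = -12 < 0 ⇒ local maximum; g''(2) = 30 > 0 ⇒ local minimum.
Thus g has its local maximum at t = -1, with value 31/6.

31/6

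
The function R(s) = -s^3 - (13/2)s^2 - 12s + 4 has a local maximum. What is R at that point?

292/27

R'(s) = -3s^2 - 13s - 12 = 0 at s = -3, -4/3.
Second-derivative test with R''(s) = -6s - 13: R''(-3) = 5 > 0 ⇒ local minimum; R''(-4/3) = -5 < 0 ⇒ local maximum.
Thus R has its local maximum at s = -4/3, with value 292/27.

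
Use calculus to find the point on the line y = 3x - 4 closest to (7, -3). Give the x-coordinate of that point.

1

Minimize D(x)^2 = (x - 7)^2 + (3x - 1)^2.
d/dx[D^2] = 2(x - 7) + 2·3·(3x - 1) = 0 ⇒ x = 1.
Then y = -1 and the distance is √(40) ≈ 6.3246.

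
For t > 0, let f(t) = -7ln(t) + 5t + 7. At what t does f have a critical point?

7/5

f'(t) = -7/t + 5 = 0 gives t = 7/5.
f''(t) = 7/t², which is positive for t > 0, so this is a local minimum.
f(7/5) = -7·ln(7/5) + 7 + 7 ≈ 11.6447.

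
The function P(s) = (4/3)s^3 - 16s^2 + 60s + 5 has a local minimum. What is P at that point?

P'(s) = 4s^2 - 32s + 60. Setting P'(s) = 0 gives s ∈ {3, 5}.
Since P''(s) = 8s - 32, we get P''(3) = -8 < 0 ⇒ local maximum; P''(5) = 8 > 0 ⇒ local minimum.
The local minimum is P(5) = 215/3.

215/3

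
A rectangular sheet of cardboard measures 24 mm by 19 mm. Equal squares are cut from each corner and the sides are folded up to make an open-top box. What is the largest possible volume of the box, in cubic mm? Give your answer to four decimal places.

714.0057

With cut size x, the volume is V(x) = x(24 − 2x)(19 − 2x) for 0 < x < 9.5.
V'(x) = 12x^2 − 172x + 456. Setting V'(x) = 0 gives x ≈ 3.5114 (the root in (0, 9.5)).
V''(x) = 24x − 172 is negative there, so this is the maximum; V ≈ 714.0057.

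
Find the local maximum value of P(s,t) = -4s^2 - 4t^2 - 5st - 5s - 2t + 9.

139/13

∂P/∂s = -8s - 5t - 5 = 0 and ∂P/∂t = -5s - 8t - 2 = 0, so (s, t) = (-10/13, 3/13).
The Hessian has P_{ss} = -8, P_{tt} = -8, P_{st} = -5, giving D = 39 > 0 with P_{ss} < 0, so the point is a local maximum.
P(-10/13, 3/13) = 139/13.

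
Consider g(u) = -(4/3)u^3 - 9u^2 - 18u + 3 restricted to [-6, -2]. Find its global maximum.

75

The derivative is -4u^2 - 18u - 18, whose only zero in [-6, -2] is u = -3.
Candidates: g(-6) = 75; g(-3) = 12; g(-2) = 41/3.
Hence the absolute maximum is 75 at u = -6.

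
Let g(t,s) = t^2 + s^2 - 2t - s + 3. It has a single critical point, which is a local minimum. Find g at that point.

∂g/∂t = 2t - 2 = 0 and ∂g/∂s = 2s - 1 = 0, so (t, s) = (1, 1/2).
The Hessian has g_{tt} = 2, g_{ss} = 2, g_{ts} = 0, giving D = 4 > 0 with g_{tt} > 0, so the point is a local minimum.
g(1, 1/2) = 7/4.

7/4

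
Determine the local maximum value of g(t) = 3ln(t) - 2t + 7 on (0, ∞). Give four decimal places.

g'(t) = 3/t − 2 = 0 gives t = 3/2.
g''(t) = -3/t², which is negative for t > 0, so this is a local maximum.
g(3/2) = 3·ln(3/2) - 3 + 7 ≈ 5.2164.

5.2164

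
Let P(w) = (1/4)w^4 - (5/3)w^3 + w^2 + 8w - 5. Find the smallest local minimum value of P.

P'(w) = w^3 - 5w^2 + 2w + 8. Setting P'(w) = 0 gives w ∈ {-1, 2, 4}.
Second-derivative test with P''(w) = 3w^2 - 10w + 2: P''(-1) = 15 > 0 ⇒ local minimum; P''(2) = -6 < 0 ⇒ local maximum; P''(4) = 10 > 0 ⇒ local minimum.
Thus P has its smallest local minimum at w = -1, with value -121/12.

-121/12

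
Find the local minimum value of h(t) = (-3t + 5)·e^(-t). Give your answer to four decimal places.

-0.2085

By the product rule, h'(t) = (3t - 8)·e^(-t). Since e^(-t) > 0, the only critical point is t = 8/3.
h''(8/3) has the same sign as 3 > 0, so this is a local minimum.
h(8/3) = (-3)·e^(-8/3) ≈ -0.2085.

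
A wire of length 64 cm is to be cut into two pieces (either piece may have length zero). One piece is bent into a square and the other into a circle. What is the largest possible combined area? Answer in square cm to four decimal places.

325.9493

Let x be the length used for the square. Square side x/4; circle radius (64−x)/(2π).
A(x) = (x/4)² + π·((64−x)/(2π))² = x²/16 + (64−x)²/(4π) for 0 ≤ x ≤ 64. A'(x) = x/8 − (64−x)/(2π) = 0 gives x = 4·64/(π+4) ≈ 35.8463.
A'' > 0, so the interior critical point is a minimum; the maximum is at an endpoint. A(0) = 325.9493 and A(64) = 256.0000, so the largest area is 325.9493.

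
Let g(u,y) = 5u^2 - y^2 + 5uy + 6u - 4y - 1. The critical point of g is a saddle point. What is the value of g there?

∂g/∂u = 10u + 5y + 6 = 0 and ∂g/∂y = 5u - 2y - 4 = 0, so (u, y) = (8/45, -14/9).
The Hessian has g_{uu} = 10, g_{yy} = -2, g_{uy} = 5, giving D = -45 < 0, so the point is a saddle point.
g(8/45, -14/9) = 119/45.

119/45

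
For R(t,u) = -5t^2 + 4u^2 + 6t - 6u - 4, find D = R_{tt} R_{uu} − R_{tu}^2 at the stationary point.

-80

∂R/∂t = -10t + 6 = 0 and ∂R/∂u = 8u - 6 = 0, so (t, u) = (3/5, 3/4).
The Hessian has R_{tt} = -10, R_{uu} = 8, R_{tu} = 0, giving D = -80 < 0, so the point is a saddle point.
D = (-10)·(8) − (0)^2 = -80.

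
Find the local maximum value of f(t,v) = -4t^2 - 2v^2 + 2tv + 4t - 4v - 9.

∂f/∂t = -8t + 2v + 4 = 0 and ∂f/∂v = 2t - 4v - 4 = 0, so (t, v) = (2/7, -6/7).
The Hessian has f_{tt} = -8, f_{vv} = -4, f_{tv} = 2, giving D = 28 > 0 with f_{tt} < 0, so the point is a local maximum.
f(2/7, -6/7) = -47/7.

-47/7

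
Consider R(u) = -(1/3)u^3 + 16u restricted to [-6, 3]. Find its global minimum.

Differentiating, R'(u) = -u^2 + 16; whose only zero in [-6, 3] is u = -4.
Candidates: R(-6) = -24, R(-4) = -128/3, R(3) = 39.
So the minimum is R(-4) = -128/3.

-128/3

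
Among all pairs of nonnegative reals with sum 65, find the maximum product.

With x + y = 65, the product is P(x) = x(65 − x).
P'(x) = 65 − 2x = 0 gives x = 65/2; P'' = −2 < 0, so this is the maximum.
P = 65/2·65/2 = 4225/4.

4225/4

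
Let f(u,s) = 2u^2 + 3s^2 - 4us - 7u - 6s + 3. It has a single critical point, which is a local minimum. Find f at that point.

-363/8

∂f/∂u = 4u - 4s - 7 = 0 and ∂f/∂s = -4u + 6s - 6 = 0, so (u, s) = (33/4, 13/2).
The Hessian has f_{uu} = 4, f_{ss} = 6, f_{us} = -4, giving D = 8 > 0 with f_{uu} > 0, so the point is a local minimum.
f(33/4, 13/2) = -363/8.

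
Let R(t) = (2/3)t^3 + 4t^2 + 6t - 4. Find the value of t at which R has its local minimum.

-1

R'(t) = 2t^2 + 8t + 6. Setting R'(t) = 0 gives t ∈ {-3, -1}.
Since R''(t) = 4t + 8, we get R''(-3) = -4 < 0 ⇒ local maximum; R''(-1) = 4 > 0 ⇒ local minimum.
The local minimum is R(-1) = -20/3.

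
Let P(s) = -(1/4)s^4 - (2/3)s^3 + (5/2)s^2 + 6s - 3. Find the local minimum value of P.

-73/12

P'(s) = -s^3 - 2s^2 + 5s + 6. Setting P'(s) = 0 gives s ∈ {-3, -1, 2}.
P''(s) = -3s^2 - 4s + 5. P''(-3) = -10 < 0 ⇒ local maximum; P''(-1) = 6 > 0 ⇒ local minimum; P''(2) = -15 < 0 ⇒ local maximum.
The local minimum is P(-1) = -73/12.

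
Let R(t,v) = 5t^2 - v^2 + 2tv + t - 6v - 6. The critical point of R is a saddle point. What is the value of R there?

∂R/∂t = 10t + 2v + 1 = 0 and ∂R/∂v = 2t - 2v - 6 = 0, so (t, v) = (5/12, -31/12).
The Hessian has R_{tt} = 10, R_{vv} = -2, R_{tv} = 2, giving D = -24 < 0, so the point is a saddle point.
R(5/12, -31/12) = 47/24.

47/24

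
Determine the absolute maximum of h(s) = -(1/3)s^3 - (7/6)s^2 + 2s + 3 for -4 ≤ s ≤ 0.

h'(s) = -s^2 - (7/3)s + 2, whose only zero in [-4, 0] is s = -3.
Compare values at every candidate in [-4, 0]: h(-4) = -7/3, h(-3) = -9/2, h(0) = 3.
Hence the absolute maximum is 3 at s = 0.

3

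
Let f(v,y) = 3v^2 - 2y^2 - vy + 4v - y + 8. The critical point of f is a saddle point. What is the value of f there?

∂f/∂v = 6v - y + 4 = 0 and ∂f/∂y = -v - 4y - 1 = 0, so (v, y) = (-17/25, -2/25).
The Hessian has f_{vv} = 6, f_{yy} = -4, f_{vy} = -1, giving D = -25 < 0, so the point is a saddle point.
f(-17/25, -2/25) = 167/25.

167/25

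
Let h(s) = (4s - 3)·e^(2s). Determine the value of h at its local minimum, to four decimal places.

By the product rule, h'(s) = (8s - 2)·e^(2s). Since e^(2s) > 0, the only critical point is s = 1/4.
h''(1/4) has the same sign as 8 > 0, so this is a local minimum.
h(1/4) = (-2)·e^(1/2) ≈ -3.2974.

-3.2974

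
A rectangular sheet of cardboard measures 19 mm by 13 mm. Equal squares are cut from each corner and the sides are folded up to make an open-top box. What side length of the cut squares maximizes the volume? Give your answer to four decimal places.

With cut size x, the volume is V(x) = x(19 − 2x)(13 − 2x) for 0 < x < 6.5.
V'(x) = 12x^2 − 128x + 247. Setting V'(x) = 0 gives x ≈ 2.5296 (the root in (0, 6.5)).
V''(x) = 24x − 128 is negative there, so this is the maximum; V ≈ 280.0295.

2.5296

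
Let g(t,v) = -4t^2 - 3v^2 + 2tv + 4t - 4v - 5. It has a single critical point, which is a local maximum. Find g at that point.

∂g/∂t = -8t + 2v + 4 = 0 and ∂g/∂v = 2t - 6v - 4 = 0, so (t, v) = (4/11, -6/11).
The Hessian has g_{tt} = -8, g_{vv} = -6, g_{tv} = 2, giving D = 44 > 0 with g_{tt} < 0, so the point is a local maximum.
g(4/11, -6/11) = -35/11.

-35/11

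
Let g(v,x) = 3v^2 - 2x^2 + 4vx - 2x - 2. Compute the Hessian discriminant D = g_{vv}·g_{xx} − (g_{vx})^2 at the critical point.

-40

∂g/∂v = 6v + 4x = 0 and ∂g/∂x = 4v - 4x - 2 = 0, so (v, x) = (1/5, -3/10).
The Hessian has g_{vv} = 6, g_{xx} = -4, g_{vx} = 4, giving D = -40 < 0, so the point is a saddle point.
D = (6)·(-4) − (4)^2 = -40.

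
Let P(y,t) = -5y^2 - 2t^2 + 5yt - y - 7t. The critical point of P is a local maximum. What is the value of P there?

∂P/∂y = -10y + 5t - 1 = 0 and ∂P/∂t = 5y - 4t - 7 = 0, so (y, t) = (-13/5, -5).
The Hessian has P_{yy} = -10, P_{tt} = -4, P_{yt} = 5, giving D = 15 > 0 with P_{yy} < 0, so the point is a local maximum.
P(-13/5, -5) = 94/5.

94/5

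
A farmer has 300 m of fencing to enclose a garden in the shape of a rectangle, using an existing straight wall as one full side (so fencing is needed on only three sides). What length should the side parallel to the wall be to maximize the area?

150

Let the sides perpendicular to the wall have length x and the parallel side y, so 2x + y = 300 and the area is A = xy = x(300 − 2x).
A'(x) = 300 − 4x = 0 gives x = 75, and A''(x) = −4 < 0 confirms a maximum.
Then y = 300 − 2·75 = 150 and A = 11250.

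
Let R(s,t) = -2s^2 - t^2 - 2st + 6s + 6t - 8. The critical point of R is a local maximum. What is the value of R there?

∂R/∂s = -4s - 2t + 6 = 0 and ∂R/∂t = -2s - 2t + 6 = 0, so (s, t) = (0, 3).
The Hessian has R_{ss} = -4, R_{tt} = -2, R_{st} = -2, giving D = 4 > 0 with R_{ss} < 0, so the point is a local maximum.
R(0, 3) = 1.

1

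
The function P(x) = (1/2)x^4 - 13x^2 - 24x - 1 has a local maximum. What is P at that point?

P'(x) = 2x^3 - 26x - 24. Setting P'(x) = 0 gives x ∈ {-3, -1, 4}.
Second-derivative test with P''(x) = 6x^2 - 26: P''(-3) = 28 > 0 ⇒ local minimum; P''(-1) = -20 < 0 ⇒ local maximum; P''(4) = 70 > 0 ⇒ local minimum.
The local maximum is P(-1) = 21/2.

21/2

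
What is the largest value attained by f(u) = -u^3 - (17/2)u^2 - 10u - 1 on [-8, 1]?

f'(u) = -3u^2 - 17u - 10, which vanishes at u = -5 and u = -2/3.
Compare values at every candidate in [-8, 1]: f(-8) = 47; f(-5) = -77/2; f(-2/3) = 59/27; f(1) = -41/2.
So the maximum is f(-8) = 47.

47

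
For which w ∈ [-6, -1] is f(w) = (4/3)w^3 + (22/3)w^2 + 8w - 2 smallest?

-6

f'(w) = 4w^2 + (44/3)w + 8, whose only zero in [-6, -1] is w = -3.
Candidates: f(-6) = -74, f(-3) = 4, f(-1) = -4.
The minimum over the interval is -74, attained at w = -6.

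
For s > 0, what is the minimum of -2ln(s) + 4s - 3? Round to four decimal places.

f'(s) = -2/s + 4 = 0 gives s = 1/2.
f''(s) = 2/s², which is positive for s > 0, so this is a local minimum.
f(1/2) = -2·ln(1/2) + 2 - 3 ≈ 0.3863.

0.3863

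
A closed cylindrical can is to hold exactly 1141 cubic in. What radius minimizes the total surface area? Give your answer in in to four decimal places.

5.6629

With radius r and height h, πr²h = 1141 so h = 1141/(πr²), and S(r) = 2πr² + 2πrh = 2πr² + 2·1141/r.
S'(r) = 4πr − 2·1141/r² = 0 ⇒ r³ = 1141/(2π), so r ≈ 5.6629 and h = 2r ≈ 11.3257.
S''(r) = 4π + 4·1141/r³ > 0, so this is the minimum; S ≈ 604.4657.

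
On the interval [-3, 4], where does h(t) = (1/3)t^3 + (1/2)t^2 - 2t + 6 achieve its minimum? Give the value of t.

The derivative is t^2 + t - 2, which vanishes at t = -2 and t = 1.
Candidates: h(-3) = 15/2, h(-2) = 28/3, h(1) = 29/6, h(4) = 82/3.
Hence the absolute minimum is 29/6 at t = 1.

1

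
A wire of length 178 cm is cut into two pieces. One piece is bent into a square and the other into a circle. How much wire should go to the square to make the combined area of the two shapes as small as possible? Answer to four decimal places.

99.6976

Let x be the length used for the square. Square side x/4; circle radius (178−x)/(2π).
A(x) = (x/4)² + π·((178−x)/(2π))² = x²/16 + (178−x)²/(4π) for 0 ≤ x ≤ 178. A'(x) = x/8 − (178−x)/(2π) = 0 gives x = 4·178/(π+4) ≈ 99.6976.
A'' = 1/8 + 1/(2π) > 0, so this gives the minimum combined area; x ≈ 99.6976 cm to the square.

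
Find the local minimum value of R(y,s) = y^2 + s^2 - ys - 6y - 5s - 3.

∂R/∂y = 2y - s - 6 = 0 and ∂R/∂s = -y + 2s - 5 = 0, so (y, s) = (17/3, 16/3).
The Hessian has R_{yy} = 2, R_{ss} = 2, R_{ys} = -1, giving D = 3 > 0 with R_{yy} > 0, so the point is a local minimum.
R(17/3, 16/3) = -100/3.

-100/3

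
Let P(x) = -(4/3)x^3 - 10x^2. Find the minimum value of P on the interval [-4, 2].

-224/3

The derivative is -4x^2 - 20x, whose only zero in [-4, 2] is x = 0.
Candidates: P(-4) = -224/3; P(0) = 0; P(2) = -152/3.
The minimum over the interval is -224/3, attained at x = -4.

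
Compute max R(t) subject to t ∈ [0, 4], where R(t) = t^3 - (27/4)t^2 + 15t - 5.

The derivative is 3t^2 - (27/2)t + 15, which vanishes at t = 2 and t = 5/2.
Compare values at every candidate in [0, 4]: R(0) = -5, R(2) = 6, R(5/2) = 95/16, R(4) = 11.
The maximum over the interval is 11, attained at t = 4.

11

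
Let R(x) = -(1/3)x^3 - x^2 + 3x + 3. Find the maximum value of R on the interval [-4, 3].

14/3

R'(x) = -x^2 - 2x + 3, which vanishes at x = -3 and x = 1.
Candidates: R(-4) = -11/3, R(-3) = -6, R(1) = 14/3, R(3) = -6.
So the maximum is R(1) = 14/3.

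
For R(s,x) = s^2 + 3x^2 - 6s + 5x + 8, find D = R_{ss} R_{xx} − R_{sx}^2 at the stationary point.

12

∂R/∂s = 2s - 6 = 0 and ∂R/∂x = 6x + 5 = 0, so (s, x) = (3, -5/6).
The Hessian has R_{ss} = 2, R_{xx} = 6, R_{sx} = 0, giving D = 12 > 0 with R_{ss} > 0, so the point is a local minimum.
D = (2)·(6) − (0)^2 = 12.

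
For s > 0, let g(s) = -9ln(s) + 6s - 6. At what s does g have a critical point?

3/2

g'(s) = -9/s + 6 = 0 gives s = 3/2.
g''(s) = 9/s², which is positive for s > 0, so this is a local minimum.
g(3/2) = -9·ln(3/2) + 9 - 6 ≈ -0.6492.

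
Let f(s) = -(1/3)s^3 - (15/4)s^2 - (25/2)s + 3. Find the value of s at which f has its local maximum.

f'(s) = -s^2 - (15/2)s - 25/2. Setting f'(s) = 0 gives s ∈ {-5, -5/2}.
Second-derivative test with f''(s) = -2s - 15/2: f''(-5) = 5/2 > 0 ⇒ local minimum; f''(-5/2) = -5/2 < 0 ⇒ local maximum.
The local maximum is f(-5/2) = 769/48.

-5/2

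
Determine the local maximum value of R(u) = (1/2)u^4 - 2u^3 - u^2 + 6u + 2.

Critical points: R'(u) = 2u^3 - 6u^2 - 2u + 6 vanishes at u = -1, 1, 3.
R''(u) = 6u^2 - 12u - 2. R''(-1) = 16 > 0 ⇒ local minimum; R''(1) = -8 < 0 ⇒ local maximum; R''(3) = 16 > 0 ⇒ local minimum.
So the local maximum value is R(1) = 11/2.

11/2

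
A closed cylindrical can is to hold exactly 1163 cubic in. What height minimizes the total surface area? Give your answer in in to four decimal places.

11.3980

With radius r and height h, πr²h = 1163 so h = 1163/(πr²), and S(r) = 2πr² + 2πrh = 2πr² + 2·1163/r.
S'(r) = 4πr − 2·1163/r² = 0 ⇒ r³ = 1163/(2π), so r ≈ 5.6990 and h = 2r ≈ 11.3980.
S''(r) = 4π + 4·1163/r³ > 0, so this is the minimum; S ≈ 612.2108.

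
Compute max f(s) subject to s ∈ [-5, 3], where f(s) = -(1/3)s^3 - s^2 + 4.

62/3

The derivative is -s^2 - 2s, which vanishes at s = -2 and s = 0.
Candidates: f(-5) = 62/3,  f(-2) = 8/3,  f(0) = 4,  f(3) = -14.
So the maximum is f(-5) = 62/3.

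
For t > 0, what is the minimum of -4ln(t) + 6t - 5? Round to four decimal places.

0.6219

R'(t) = -4/t + 6 = 0 gives t = 2/3.
R''(t) = 4/t², which is positive for t > 0, so this is a local minimum.
R(2/3) = -4·ln(2/3) + 4 - 5 ≈ 0.6219.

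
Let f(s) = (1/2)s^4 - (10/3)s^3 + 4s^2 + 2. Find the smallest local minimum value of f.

-58/3

Critical points: f'(s) = 2s^3 - 10s^2 + 8s vanishes at s = 0, 1, 4.
Second-derivative test with f''(s) = 6s^2 - 20s + 8: f''(0) = 8 > 0 ⇒ local minimum; f''(1) = -6 < 0 ⇒ local maximum; f''(4) = 24 > 0 ⇒ local minimum.
So the smallest local minimum value is f(4) = -58/3.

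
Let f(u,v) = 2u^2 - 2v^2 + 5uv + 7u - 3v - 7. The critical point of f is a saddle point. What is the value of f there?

-262/41

∂f/∂u = 4u + 5v + 7 = 0 and ∂f/∂v = 5u - 4v - 3 = 0, so (u, v) = (-13/41, -47/41).
The Hessian has f_{uu} = 4, f_{vv} = -4, f_{uv} = 5, giving D = -41 < 0, so the point is a saddle point.
f(-13/41, -47/41) = -262/41.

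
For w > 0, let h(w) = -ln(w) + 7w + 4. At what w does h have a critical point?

h'(w) = -1/w + 7 = 0 gives w = 1/7.
h''(w) = 1/w², which is positive for w > 0, so this is a local minimum.
h(1/7) = -1·ln(1/7) + 1 + 4 ≈ 6.9459.

1/7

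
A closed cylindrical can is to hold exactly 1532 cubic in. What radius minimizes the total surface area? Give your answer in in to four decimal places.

With radius r and height h, πr²h = 1532 so h = 1532/(πr²), and S(r) = 2πr² + 2πrh = 2πr² + 2·1532/r.
S'(r) = 4πr − 2·1532/r² = 0 ⇒ r³ = 1532/(2π), so r ≈ 6.2473 and h = 2r ≈ 12.4946.
S''(r) = 4π + 4·1532/r³ > 0, so this is the minimum; S ≈ 735.6768.

6.2473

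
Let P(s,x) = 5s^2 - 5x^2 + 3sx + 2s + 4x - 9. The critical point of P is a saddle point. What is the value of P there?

∂P/∂s = 10s + 3x + 2 = 0 and ∂P/∂x = 3s - 10x + 4 = 0, so (s, x) = (-32/109, 34/109).
The Hessian has P_{ss} = 10, P_{xx} = -10, P_{sx} = 3, giving D = -109 < 0, so the point is a saddle point.
P(-32/109, 34/109) = -945/109.

-945/109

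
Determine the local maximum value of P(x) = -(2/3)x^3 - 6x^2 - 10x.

14/3

P'(x) = -2x^2 - 12x - 10 = 0 at x = -5, -1.
Second-derivative test with P''(x) = -4x - 12: P''(-5) = 8 > 0 ⇒ local minimum; P''(-1) = -8 < 0 ⇒ local maximum.
The local maximum is P(-1) = 14/3.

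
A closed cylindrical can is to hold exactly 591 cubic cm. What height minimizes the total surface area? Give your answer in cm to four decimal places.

With radius r and height h, πr²h = 591 so h = 591/(πr²), and S(r) = 2πr² + 2πrh = 2πr² + 2·591/r.
S'(r) = 4πr − 2·591/r² = 0 ⇒ r³ = 591/(2π), so r ≈ 4.5478 and h = 2r ≈ 9.0956.
S''(r) = 4π + 4·591/r³ > 0, so this is the minimum; S ≈ 389.8578.

9.0956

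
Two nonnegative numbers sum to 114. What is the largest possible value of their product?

With x + y = 114, the product is P(x) = x(114 − x).
P'(x) = 114 − 2x = 0 gives x = 57; P'' = −2 < 0, so this is the maximum.
P = 57·57 = 3249.

3249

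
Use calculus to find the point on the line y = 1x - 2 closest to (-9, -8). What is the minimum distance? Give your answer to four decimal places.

2.1213

Minimize D(x)^2 = (x + 9)^2 + (x + 6)^2.
d/dx[D^2] = 2(x + 9) + 2·1·(x + 6) = 0 ⇒ x = -15/2.
Then y = -19/2 and the distance is √(9/2) ≈ 2.1213.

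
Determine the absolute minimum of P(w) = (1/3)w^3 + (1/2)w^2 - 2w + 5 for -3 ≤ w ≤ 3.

23/6

P'(w) = w^2 + w - 2, which vanishes at w = -2 and w = 1.
Compare values at every candidate in [-3, 3]: P(-3) = 13/2, P(-2) = 25/3, P(1) = 23/6, P(3) = 25/2.
Hence the absolute minimum is 23/6 at w = 1.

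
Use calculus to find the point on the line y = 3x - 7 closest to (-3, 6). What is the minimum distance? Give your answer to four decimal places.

6.9570

Minimize D(x)^2 = (x + 3)^2 + (3x - 13)^2.
d/dx[D^2] = 2(x + 3) + 2·3·(3x - 13) = 0 ⇒ x = 18/5.
Then y = 19/5 and the distance is √(242/5) ≈ 6.9570.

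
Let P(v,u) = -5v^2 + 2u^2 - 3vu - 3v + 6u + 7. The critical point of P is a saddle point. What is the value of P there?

127/49

∂P/∂v = -10v - 3u - 3 = 0 and ∂P/∂u = -3v + 4u + 6 = 0, so (v, u) = (6/49, -69/49).
The Hessian has P_{vv} = -10, P_{uu} = 4, P_{vu} = -3, giving D = -49 < 0, so the point is a saddle point.
P(6/49, -69/49) = 127/49.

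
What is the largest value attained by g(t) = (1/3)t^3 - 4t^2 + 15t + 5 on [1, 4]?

Differentiating, g'(t) = t^2 - 8t + 15; whose only zero in [1, 4] is t = 3.
Evaluating at the critical points and endpoints: g(1) = 49/3, g(3) = 23, g(4) = 67/3.
So the maximum is g(3) = 23.

23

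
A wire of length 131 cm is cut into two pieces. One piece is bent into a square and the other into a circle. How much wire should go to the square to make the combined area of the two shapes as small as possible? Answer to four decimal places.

Let x be the length used for the square. Square side x/4; circle radius (131−x)/(2π).
A(x) = (x/4)² + π·((131−x)/(2π))² = x²/16 + (131−x)²/(4π) for 0 ≤ x ≤ 131. A'(x) = x/8 − (131−x)/(2π) = 0 gives x = 4·131/(π+4) ≈ 73.3730.
A'' = 1/8 + 1/(2π) > 0, so this gives the minimum combined area; x ≈ 73.3730 cm to the square.

73.3730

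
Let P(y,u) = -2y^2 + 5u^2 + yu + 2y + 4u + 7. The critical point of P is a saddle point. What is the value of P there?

267/41

∂P/∂y = -4y + u + 2 = 0 and ∂P/∂u = y + 10u + 4 = 0, so (y, u) = (16/41, -18/41).
The Hessian has P_{yy} = -4, P_{uu} = 10, P_{yu} = 1, giving D = -41 < 0, so the point is a saddle point.
P(16/41, -18/41) = 267/41.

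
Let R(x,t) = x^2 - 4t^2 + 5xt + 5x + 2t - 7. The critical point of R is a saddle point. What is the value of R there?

∂R/∂x = 2x + 5t + 5 = 0 and ∂R/∂t = 5x - 8t + 2 = 0, so (x, t) = (-50/41, -21/41).
The Hessian has R_{xx} = 2, R_{tt} = -8, R_{xt} = 5, giving D = -41 < 0, so the point is a saddle point.
R(-50/41, -21/41) = -433/41.

-433/41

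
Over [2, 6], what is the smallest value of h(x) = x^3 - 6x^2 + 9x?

0

Differentiating, h'(x) = 3x^2 - 12x + 9; whose only zero in [2, 6] is x = 3.
Candidates: h(2) = 2,  h(3) = 0,  h(6) = 54.
The minimum over the interval is 0, attained at x = 3.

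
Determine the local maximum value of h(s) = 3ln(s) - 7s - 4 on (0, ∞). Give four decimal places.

-9.5419

h'(s) = 3/s − 7 = 0 gives s = 3/7.
h''(s) = -3/s², which is negative for s > 0, so this is a local maximum.
h(3/7) = 3·ln(3/7) - 3 - 4 ≈ -9.5419.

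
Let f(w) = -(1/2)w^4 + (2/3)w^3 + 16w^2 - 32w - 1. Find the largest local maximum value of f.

637/3

f'(w) = -2w^3 + 2w^2 + 32w - 32. Setting f'(w) = 0 gives w ∈ {-4, 1, 4}.
Second-derivative test with f''(w) = -6w^2 + 4w + 32: f''(-4) = -80 < 0 ⇒ local maximum; f''(1) = 30 > 0 ⇒ local minimum; f''(4) = -48 < 0 ⇒ local maximum.
So the largest local maximum value is f(-4) = 637/3.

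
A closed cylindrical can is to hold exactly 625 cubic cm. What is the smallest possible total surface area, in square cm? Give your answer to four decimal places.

404.6702

With radius r and height h, πr²h = 625 so h = 625/(πr²), and S(r) = 2πr² + 2πrh = 2πr² + 2·625/r.
S'(r) = 4πr − 2·625/r² = 0 ⇒ r³ = 625/(2π), so r ≈ 4.6334 and h = 2r ≈ 9.2668.
S''(r) = 4π + 4·625/r³ > 0, so this is the minimum; S ≈ 404.6702.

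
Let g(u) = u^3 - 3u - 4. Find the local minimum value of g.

g'(u) = 3u^2 - 3 = 0 at u = -1, 1.
Second-derivative test with g''(u) = 6u: g''(-1) = -6 < 0 ⇒ local maximum; g''(1) = 6 > 0 ⇒ local minimum.
Thus g has its local minimum at u = 1, with value -6.

-6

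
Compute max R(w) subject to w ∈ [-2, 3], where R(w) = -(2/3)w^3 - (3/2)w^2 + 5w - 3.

-1/6

Differentiating, R'(w) = -2w^2 - 3w + 5; whose only zero in [-2, 3] is w = 1.
Candidates: R(-2) = -41/3, R(1) = -1/6, R(3) = -39/2.
So the maximum is R(1) = -1/6.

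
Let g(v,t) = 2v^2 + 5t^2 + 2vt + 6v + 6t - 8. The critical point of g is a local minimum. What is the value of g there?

∂g/∂v = 4v + 2t + 6 = 0 and ∂g/∂t = 2v + 10t + 6 = 0, so (v, t) = (-4/3, -1/3).
The Hessian has g_{vv} = 4, g_{tt} = 10, g_{vt} = 2, giving D = 36 > 0 with g_{vv} > 0, so the point is a local minimum.
g(-4/3, -1/3) = -13.

-13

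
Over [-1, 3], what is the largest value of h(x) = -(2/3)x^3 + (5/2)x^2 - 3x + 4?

The derivative is -2x^2 + 5x - 3, which vanishes at x = 1 and x = 3/2.
Evaluating at the critical points and endpoints: h(-1) = 61/6,  h(1) = 17/6,  h(3/2) = 23/8,  h(3) = -1/2.
The maximum over the interval is 61/6, attained at x = -1.

61/6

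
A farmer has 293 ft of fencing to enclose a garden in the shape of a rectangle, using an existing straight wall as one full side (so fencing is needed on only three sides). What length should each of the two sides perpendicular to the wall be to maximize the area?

Let the sides perpendicular to the wall have length x and the parallel side y, so 2x + y = 293 and the area is A = xy = x(293 − 2x).
A'(x) = 293 − 4x = 0 gives x = 293/4, and A''(x) = −4 < 0 confirms a maximum.
Then y = 293 − 2·293/4 = 293/2 and A = 85849/8.

293/4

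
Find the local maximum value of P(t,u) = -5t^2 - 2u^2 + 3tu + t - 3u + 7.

∂P/∂t = -10t + 3u + 1 = 0 and ∂P/∂u = 3t - 4u - 3 = 0, so (t, u) = (-5/31, -27/31).
The Hessian has P_{tt} = -10, P_{uu} = -4, P_{tu} = 3, giving D = 31 > 0 with P_{tt} < 0, so the point is a local maximum.
P(-5/31, -27/31) = 255/31.

255/31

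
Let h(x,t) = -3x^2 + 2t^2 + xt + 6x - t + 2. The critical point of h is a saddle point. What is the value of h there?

∂h/∂x = -6x + t + 6 = 0 and ∂h/∂t = x + 4t - 1 = 0, so (x, t) = (1, 0).
The Hessian has h_{xx} = -6, h_{tt} = 4, h_{xt} = 1, giving D = -25 < 0, so the point is a saddle point.
h(1, 0) = 5.

5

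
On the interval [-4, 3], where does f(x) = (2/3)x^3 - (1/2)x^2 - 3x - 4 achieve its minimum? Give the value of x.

The derivative is 2x^2 - x - 3, which vanishes at x = -1 and x = 3/2.
Evaluating at the critical points and endpoints: f(-4) = -128/3, f(-1) = -13/6, f(3/2) = -59/8, f(3) = 1/2.
So the minimum is f(-4) = -128/3.

-4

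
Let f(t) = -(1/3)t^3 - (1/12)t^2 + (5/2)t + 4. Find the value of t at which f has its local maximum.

f'(t) = -t^2 - (1/6)t + 5/2. Setting f'(t) = 0 gives t ∈ {-5/3, 3/2}.
Second-derivative test with f''(t) = -2t - 1/6: f''(-5/3) = 19/6 > 0 ⇒ local minimum; f''(3/2) = -19/6 < 0 ⇒ local maximum.
So the local maximum value is f(3/2) = 103/16.

3/2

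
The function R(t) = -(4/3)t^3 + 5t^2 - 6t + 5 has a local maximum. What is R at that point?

11/4

R'(t) = -4t^2 + 10t - 6. Setting R'(t) = 0 gives t ∈ {1, 3/2}.
R''(t) = -8t + 10. R''(1) = 2 > 0 ⇒ local minimum; R''(3/2) = -2 < 0 ⇒ local maximum.
So the local maximum value is R(3/2) = 11/4.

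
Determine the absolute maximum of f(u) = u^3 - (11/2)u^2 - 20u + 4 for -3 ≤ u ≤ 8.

500/27

The derivative is 3u^2 - 11u - 20, which vanishes at u = -4/3 and u = 5.
Candidates: f(-3) = -25/2; f(-4/3) = 500/27; f(5) = -217/2; f(8) = 4.
Hence the absolute maximum is 500/27 at u = -4/3.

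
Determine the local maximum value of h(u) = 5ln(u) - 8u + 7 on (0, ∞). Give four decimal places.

h'(u) = 5/u − 8 = 0 gives u = 5/8.
h''(u) = -5/u², which is negative for u > 0, so this is a local maximum.
h(5/8) = 5·ln(5/8) - 5 + 7 ≈ -0.3500.

-0.3500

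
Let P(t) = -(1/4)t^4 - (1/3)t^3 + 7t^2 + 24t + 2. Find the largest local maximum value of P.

374/3

Critical points: P'(t) = -t^3 - t^2 + 14t + 24 vanishes at t = -3, -2, 4.
Since P''(t) = -3t^2 - 2t + 14, we get P''(-3) = -7 < 0 ⇒ local maximum; P''(-2) = 6 > 0 ⇒ local minimum; P''(4) = -42 < 0 ⇒ local maximum.
The largest local maximum is P(4) = 374/3.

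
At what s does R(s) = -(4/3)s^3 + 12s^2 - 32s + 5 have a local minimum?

R'(s) = -4s^2 + 24s - 32 = 0 at s = 2, 4.
Second-derivative test with R''(s) = -8s + 24: R''(2) = 8 > 0 ⇒ local minimum; R''(4) = -8 < 0 ⇒ local maximum.
Thus R has its local minimum at s = 2, with value -65/3.

2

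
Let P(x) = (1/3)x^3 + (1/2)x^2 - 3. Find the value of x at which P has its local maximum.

-1

Critical points: P'(x) = x^2 + x vanishes at x = -1, 0.
Since P''(x) = 2x + 1, we get P''(-1) = -1 < 0 ⇒ local maximum; P''(0) = 1 > 0 ⇒ local minimum.
The local maximum is P(-1) = -17/6.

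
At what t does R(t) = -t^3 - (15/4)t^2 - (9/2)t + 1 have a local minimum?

Critical points: R'(t) = -3t^2 - (15/2)t - 9/2 vanishes at t = -3/2, -1.
Second-derivative test with R''(t) = -6t - 15/2: R''(-3/2) = 3/2 > 0 ⇒ local minimum; R''(-1) = -3/2 < 0 ⇒ local maximum.
Thus R has its local minimum at t = -3/2, with value 43/16.

-3/2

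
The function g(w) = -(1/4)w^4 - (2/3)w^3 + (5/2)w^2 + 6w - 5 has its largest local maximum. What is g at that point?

g'(w) = -w^3 - 2w^2 + 5w + 6. Setting g'(w) = 0 gives w ∈ {-3, -1, 2}.
g''(w) = -3w^2 - 4w + 5. g''(-3) = -10 < 0 ⇒ local maximum; g''(-1) = 6 > 0 ⇒ local minimum; g''(2) = -15 < 0 ⇒ local maximum.
Thus g has its largest local maximum at w = 2, with value 23/3.

23/3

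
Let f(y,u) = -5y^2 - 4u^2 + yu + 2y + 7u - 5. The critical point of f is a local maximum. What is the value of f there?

-120/79

∂f/∂y = -10y + u + 2 = 0 and ∂f/∂u = y - 8u + 7 = 0, so (y, u) = (23/79, 72/79).
The Hessian has f_{yy} = -10, f_{uu} = -8, f_{yu} = 1, giving D = 79 > 0 with f_{yy} < 0, so the point is a local maximum.
f(23/79, 72/79) = -120/79.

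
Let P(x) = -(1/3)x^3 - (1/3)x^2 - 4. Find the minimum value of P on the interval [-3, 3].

-16

The derivative is -x^2 - (2/3)x, which vanishes at x = -2/3 and x = 0.
Evaluating at the critical points and endpoints: P(-3) = 2, P(-2/3) = -328/81, P(0) = -4, P(3) = -16.
Hence the absolute minimum is -16 at x = 3.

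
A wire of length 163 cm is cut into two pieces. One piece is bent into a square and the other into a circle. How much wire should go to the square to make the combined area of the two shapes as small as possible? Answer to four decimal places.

Let x be the length used for the square. Square side x/4; circle radius (163−x)/(2π).
A(x) = (x/4)² + π·((163−x)/(2π))² = x²/16 + (163−x)²/(4π) for 0 ≤ x ≤ 163. A'(x) = x/8 − (163−x)/(2π) = 0 gives x = 4·163/(π+4) ≈ 91.2962.
A'' = 1/8 + 1/(2π) > 0, so this gives the minimum combined area; x ≈ 91.2962 cm to the square.

91.2962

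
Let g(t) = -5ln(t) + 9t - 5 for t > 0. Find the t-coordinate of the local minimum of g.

5/9

g'(t) = -5/t + 9 = 0 gives t = 5/9.
g''(t) = 5/t², which is positive for t > 0, so this is a local minimum.
g(5/9) = -5·ln(5/9) + 5 - 5 ≈ 2.9389.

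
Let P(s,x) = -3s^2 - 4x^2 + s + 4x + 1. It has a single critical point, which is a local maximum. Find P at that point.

∂P/∂s = -6s + 1 = 0 and ∂P/∂x = -8x + 4 = 0, so (s, x) = (1/6, 1/2).
The Hessian has P_{ss} = -6, P_{xx} = -8, P_{sx} = 0, giving D = 48 > 0 with P_{ss} < 0, so the point is a local maximum.
P(1/6, 1/2) = 25/12.

25/12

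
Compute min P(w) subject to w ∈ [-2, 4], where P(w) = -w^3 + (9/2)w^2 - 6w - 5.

Differentiating, P'(w) = -3w^2 + 9w - 6; which vanishes at w = 1 and w = 2.
Evaluating at the critical points and endpoints: P(-2) = 33,  P(1) = -15/2,  P(2) = -7,  P(4) = -21.
The minimum over the interval is -21, attained at w = 4.

-21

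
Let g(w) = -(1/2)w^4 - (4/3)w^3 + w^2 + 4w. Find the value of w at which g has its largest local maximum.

1

g'(w) = -2w^3 - 4w^2 + 2w + 4 = 0 at w = -2, -1, 1.
g''(w) = -6w^2 - 8w + 2. g''(-2) = -6 < 0 ⇒ local maximum; g''(-1) = 4 > 0 ⇒ local minimum; g''(1) = -12 < 0 ⇒ local maximum.
So the largest local maximum value is g(1) = 19/6.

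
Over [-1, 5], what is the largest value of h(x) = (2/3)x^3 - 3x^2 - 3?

h'(x) = 2x^2 - 6x, which vanishes at x = 0 and x = 3.
Candidates: h(-1) = -20/3; h(0) = -3; h(3) = -12; h(5) = 16/3.
So the maximum is h(5) = 16/3.

16/3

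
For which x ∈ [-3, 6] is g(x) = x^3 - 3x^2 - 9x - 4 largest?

6

g'(x) = 3x^2 - 6x - 9, which vanishes at x = -1 and x = 3.
Candidates: g(-3) = -31; g(-1) = 1; g(3) = -31; g(6) = 50.
The maximum over the interval is 50, attained at x = 6.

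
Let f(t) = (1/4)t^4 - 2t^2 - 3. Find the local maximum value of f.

Critical points: f'(t) = t^3 - 4t vanishes at t = -2, 0, 2.
Second-derivative test with f''(t) = 3t^2 - 4: f''(-2) = 8 > 0 ⇒ local minimum; f''(0) = -4 < 0 ⇒ local maximum; f''(2) = 8 > 0 ⇒ local minimum.
Thus f has its local maximum at t = 0, with value -3.

-3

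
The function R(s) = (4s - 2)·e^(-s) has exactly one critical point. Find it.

3/2

Differentiating with the product rule gives R'(s) = (-4s + 6)·e^(-s). Since e^(-s) > 0, the only critical point is s = 3/2.
R''(3/2) has the same sign as -4 < 0, so this is a local maximum.
R(3/2) = (4)·e^(-3/2) ≈ 0.8925.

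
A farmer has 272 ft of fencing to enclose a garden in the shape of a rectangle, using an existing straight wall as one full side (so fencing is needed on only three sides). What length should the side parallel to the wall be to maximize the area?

136

Let the sides perpendicular to the wall have length x and the parallel side y, so 2x + y = 272 and the area is A = xy = x(272 − 2x).
A'(x) = 272 − 4x = 0 gives x = 68, and A''(x) = −4 < 0 confirms a maximum.
Then y = 272 − 2·68 = 136 and A = 9248.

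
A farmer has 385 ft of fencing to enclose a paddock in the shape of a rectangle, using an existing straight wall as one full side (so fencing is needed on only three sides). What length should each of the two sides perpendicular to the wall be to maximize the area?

Let the sides perpendicular to the wall have length x and the parallel side y, so 2x + y = 385 and the area is A = xy = x(385 − 2x).
A'(x) = 385 − 4x = 0 gives x = 385/4, and A''(x) = −4 < 0 confirms a maximum.
Then y = 385 − 2·385/4 = 385/2 and A = 148225/8.

385/4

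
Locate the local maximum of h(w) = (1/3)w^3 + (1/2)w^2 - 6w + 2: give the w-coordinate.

Critical points: h'(w) = w^2 + w - 6 vanishes at w = -3, 2.
Second-derivative test with h''(w) = 2w + 1: h''(-3) = -5 < 0 ⇒ local maximum; h''(2) = 5 > 0 ⇒ local minimum.
The local maximum is h(-3) = 31/2.

-3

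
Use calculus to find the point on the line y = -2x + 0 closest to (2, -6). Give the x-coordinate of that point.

Minimize D(x)^2 = (x - 2)^2 + (-2x + 6)^2.
d/dx[D^2] = 2(x - 2) + 2·(-2)·(-2x + 6) = 0 ⇒ x = 14/5.
Then y = -28/5 and the distance is √(4/5) ≈ 0.8944.

14/5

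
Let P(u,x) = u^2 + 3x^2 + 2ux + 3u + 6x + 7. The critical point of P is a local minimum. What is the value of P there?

29/8

∂P/∂u = 2u + 2x + 3 = 0 and ∂P/∂x = 2u + 6x + 6 = 0, so (u, x) = (-3/4, -3/4).
The Hessian has P_{uu} = 2, P_{xx} = 6, P_{ux} = 2, giving D = 8 > 0 with P_{uu} > 0, so the point is a local minimum.
P(-3/4, -3/4) = 29/8.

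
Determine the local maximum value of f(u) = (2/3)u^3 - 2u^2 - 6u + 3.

f'(u) = 2u^2 - 4u - 6. Setting f'(u) = 0 gives u ∈ {-1, 3}.
f''(u) = 4u - 4. f''(-1) = -8 < 0 ⇒ local maximum; f''(3) = 8 > 0 ⇒ local minimum.
Thus f has its local maximum at u = -1, with value 19/3.

19/3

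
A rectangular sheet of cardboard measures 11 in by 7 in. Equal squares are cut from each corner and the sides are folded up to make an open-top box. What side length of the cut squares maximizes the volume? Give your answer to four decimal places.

With cut size x, the volume is V(x) = x(11 − 2x)(7 − 2x) for 0 < x < 3.5.
V'(x) = 12x^2 − 72x + 77. Setting V'(x) = 0 gives x ≈ 1.3927 (the root in (0, 3.5)).
V''(x) = 24x − 72 is negative there, so this is the maximum; V ≈ 48.2170.

1.3927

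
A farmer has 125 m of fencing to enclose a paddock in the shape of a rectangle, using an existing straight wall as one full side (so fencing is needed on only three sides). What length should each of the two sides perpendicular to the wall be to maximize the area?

125/4

Let the sides perpendicular to the wall have length x and the parallel side y, so 2x + y = 125 and the area is A = xy = x(125 − 2x).
A'(x) = 125 − 4x = 0 gives x = 125/4, and A''(x) = −4 < 0 confirms a maximum.
Then y = 125 − 2·125/4 = 125/2 and A = 15625/8.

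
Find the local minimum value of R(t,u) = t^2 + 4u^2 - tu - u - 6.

∂R/∂t = 2t - u = 0 and ∂R/∂u = -t + 8u - 1 = 0, so (t, u) = (1/15, 2/15).
The Hessian has R_{tt} = 2, R_{uu} = 8, R_{tu} = -1, giving D = 15 > 0 with R_{tt} > 0, so the point is a local minimum.
R(1/15, 2/15) = -91/15.

-91/15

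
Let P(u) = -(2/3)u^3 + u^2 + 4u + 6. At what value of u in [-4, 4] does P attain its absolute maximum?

-4

Differentiating, P'(u) = -2u^2 + 2u + 4; which vanishes at u = -1 and u = 2.
Compare values at every candidate in [-4, 4]: P(-4) = 146/3,  P(-1) = 11/3,  P(2) = 38/3,  P(4) = -14/3.
The maximum over the interval is 146/3, attained at u = -4.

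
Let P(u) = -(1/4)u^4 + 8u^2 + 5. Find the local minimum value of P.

5

P'(u) = -u^3 + 16u. Setting P'(u) = 0 gives u ∈ {-4, 0, 4}.
Since P''(u) = -3u^2 + 16, we get P''(-4) = -32 < 0 ⇒ local maximum; P''(0) = 16 > 0 ⇒ local minimum; P''(4) = -32 < 0 ⇒ local maximum.
Thus P has its local minimum at u = 0, with value 5.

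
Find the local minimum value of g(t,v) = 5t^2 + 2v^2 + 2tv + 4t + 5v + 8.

∂g/∂t = 10t + 2v + 4 = 0 and ∂g/∂v = 2t + 4v + 5 = 0, so (t, v) = (-1/6, -7/6).
The Hessian has g_{tt} = 10, g_{vv} = 4, g_{tv} = 2, giving D = 36 > 0 with g_{tt} > 0, so the point is a local minimum.
g(-1/6, -7/6) = 19/4.

19/4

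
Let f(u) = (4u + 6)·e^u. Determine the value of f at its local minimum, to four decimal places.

f'(u) = 4·e^u + (4u + 6)·1·e^u = (4u + 10)·e^u. Since e^u > 0, the only critical point is u = -5/2.
f''(-5/2) has the same sign as 4 > 0, so this is a local minimum.
f(-5/2) = (-4)·e^(-5/2) ≈ -0.3283.

-0.3283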